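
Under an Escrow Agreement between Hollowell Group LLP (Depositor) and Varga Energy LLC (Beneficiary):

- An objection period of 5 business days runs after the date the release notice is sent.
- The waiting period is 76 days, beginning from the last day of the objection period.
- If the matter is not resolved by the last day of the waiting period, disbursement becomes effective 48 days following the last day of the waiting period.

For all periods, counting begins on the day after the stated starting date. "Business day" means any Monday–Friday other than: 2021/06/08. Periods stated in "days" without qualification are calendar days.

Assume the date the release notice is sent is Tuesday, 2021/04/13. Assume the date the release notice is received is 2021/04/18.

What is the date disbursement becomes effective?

From Tuesday, 2021/04/13, 5 business days (Apr 14, Apr 15, Apr 16, Apr 19, Apr 20, skipping weekends) brings us to Tuesday, 2021/04/20, which is the last day of the objection period.
The last day of the waiting period: 76 calendar days after 2021/04/20 is 2021/07/05.
The date disbursement becomes effective: 2021/07/05 + 48 days = 2021/08/22.

2021/08/22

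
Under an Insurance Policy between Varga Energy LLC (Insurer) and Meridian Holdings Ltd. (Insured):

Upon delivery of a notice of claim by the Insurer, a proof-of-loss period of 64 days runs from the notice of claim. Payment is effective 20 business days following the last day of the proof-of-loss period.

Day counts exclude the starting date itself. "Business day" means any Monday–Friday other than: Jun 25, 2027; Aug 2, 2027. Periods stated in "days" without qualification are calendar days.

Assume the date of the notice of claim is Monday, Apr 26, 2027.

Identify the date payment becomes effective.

Jul 27, 2027

Adding 64 calendar days to Apr 26, 2027 gives Jun 29, 2027, which is the last day of the proof-of-loss period.
From Tuesday, Jun 29, 2027, 20 business days (Jun 30, Jul 1, Jul 2, Jul 5, …, Jul 23, Jul 26, Jul 27, skipping weekends) brings us to Tuesday, Jul 27, 2027, which is the date payment becomes effective.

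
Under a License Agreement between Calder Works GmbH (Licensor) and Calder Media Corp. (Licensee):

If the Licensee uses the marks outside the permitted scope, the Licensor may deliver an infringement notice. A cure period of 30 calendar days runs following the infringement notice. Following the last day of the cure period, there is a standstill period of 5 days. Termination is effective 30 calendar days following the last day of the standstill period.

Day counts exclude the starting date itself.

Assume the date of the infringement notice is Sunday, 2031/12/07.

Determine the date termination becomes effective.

2032/02/10

The last day of the cure period: 30 calendar days after 2031/12/07 is 2032/01/06.
Adding 5 calendar days to 2032/01/06 gives 2032/01/11, which is the last day of the standstill period.
The date termination becomes effective: 30 calendar days after 2032/01/11 is 2032/02/10.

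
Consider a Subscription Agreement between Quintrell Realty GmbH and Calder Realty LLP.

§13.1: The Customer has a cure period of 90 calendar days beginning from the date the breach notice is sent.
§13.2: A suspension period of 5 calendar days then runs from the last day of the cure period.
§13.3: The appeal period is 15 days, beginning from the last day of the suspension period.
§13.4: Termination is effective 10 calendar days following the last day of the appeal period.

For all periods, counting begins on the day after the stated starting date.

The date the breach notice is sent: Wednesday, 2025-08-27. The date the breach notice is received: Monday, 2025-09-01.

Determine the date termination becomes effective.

The last day of the cure period: 2025-08-27 + 90 days = 2025-11-25.
The last day of the suspension period: 5 calendar days after 2025-11-25 is 2025-11-30.
The last day of the appeal period: 2025-11-30 + 15 days = 2025-12-15.
The date termination becomes effective: 2025-12-15 + 10 days = 2025-12-25.

2025-12-25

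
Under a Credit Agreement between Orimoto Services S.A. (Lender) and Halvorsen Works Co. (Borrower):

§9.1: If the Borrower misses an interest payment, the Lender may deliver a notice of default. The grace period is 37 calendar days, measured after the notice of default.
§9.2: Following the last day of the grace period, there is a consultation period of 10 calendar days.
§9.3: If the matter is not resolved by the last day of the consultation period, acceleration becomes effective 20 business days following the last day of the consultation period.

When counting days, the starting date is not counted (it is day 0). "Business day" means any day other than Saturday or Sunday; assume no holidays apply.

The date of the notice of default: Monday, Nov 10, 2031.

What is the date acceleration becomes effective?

Jan 23, 2032

The last day of the grace period: Nov 10, 2031 + 37 days = Dec 17, 2031.
The last day of the consultation period: 10 calendar days after Dec 17, 2031 is Dec 27, 2031.
The date acceleration becomes effective: 20 business days after Saturday, Dec 27, 2031, skipping weekends — Dec 29, Dec 30, Dec 31, Jan 1, …, Jan 21, Jan 22, Jan 23 — lands on Friday, Jan 23, 2032.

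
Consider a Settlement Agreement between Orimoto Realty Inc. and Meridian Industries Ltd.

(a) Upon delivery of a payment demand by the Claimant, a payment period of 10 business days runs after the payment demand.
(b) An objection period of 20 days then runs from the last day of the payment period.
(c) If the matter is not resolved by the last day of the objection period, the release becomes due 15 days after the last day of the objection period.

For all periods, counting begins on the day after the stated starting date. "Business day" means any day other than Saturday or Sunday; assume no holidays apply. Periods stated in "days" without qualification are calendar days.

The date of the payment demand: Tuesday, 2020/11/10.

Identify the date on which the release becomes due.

2020/12/29

The last day of the payment period: 10 business days after Tuesday, 2020/11/10, skipping weekends — Nov 11, Nov 12, Nov 13, Nov 16, Nov 17, Nov 18, Nov 19, Nov 20, Nov 23, Nov 24 — lands on Tuesday, 2020/11/24.
The last day of the objection period: 2020/11/24 + 20 days = 2020/12/14.
The date on which the release becomes due: 15 calendar days after 2020/12/14 is 2020/12/29.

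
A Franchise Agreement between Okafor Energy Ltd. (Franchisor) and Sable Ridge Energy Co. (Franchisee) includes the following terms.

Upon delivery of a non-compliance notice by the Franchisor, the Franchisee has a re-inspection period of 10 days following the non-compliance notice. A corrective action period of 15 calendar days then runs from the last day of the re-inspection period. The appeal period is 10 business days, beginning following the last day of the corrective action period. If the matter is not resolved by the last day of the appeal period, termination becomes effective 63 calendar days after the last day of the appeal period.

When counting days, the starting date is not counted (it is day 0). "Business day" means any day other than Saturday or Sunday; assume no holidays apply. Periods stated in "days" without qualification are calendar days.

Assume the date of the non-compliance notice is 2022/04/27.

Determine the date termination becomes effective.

2022/08/05

The last day of the re-inspection period: 10 calendar days after 2022/04/27 is 2022/05/07.
The last day of the corrective action period: 2022/05/07 + 15 days = 2022/05/22.
The last day of the appeal period: 10 business days after Sunday, 2022/05/22, skipping weekends — May 23, May 24, May 25, May 26, May 27, May 30, May 31, Jun 1, Jun 2, Jun 3 — lands on Friday, 2022/06/03.
The date termination becomes effective: 63 calendar days after 2022/06/03 is 2022/08/05.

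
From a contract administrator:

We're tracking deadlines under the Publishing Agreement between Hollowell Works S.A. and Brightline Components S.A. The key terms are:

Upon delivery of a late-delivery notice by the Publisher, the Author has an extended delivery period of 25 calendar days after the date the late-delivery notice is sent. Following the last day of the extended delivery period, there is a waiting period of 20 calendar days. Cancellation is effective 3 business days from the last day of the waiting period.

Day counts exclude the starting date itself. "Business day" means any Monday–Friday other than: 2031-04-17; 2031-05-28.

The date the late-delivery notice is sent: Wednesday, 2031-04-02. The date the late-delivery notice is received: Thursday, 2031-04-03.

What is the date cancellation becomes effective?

2031-05-21

Adding 25 calendar days to 2031-04-02 gives 2031-04-27, which is the last day of the extended delivery period.
The last day of the waiting period: 2031-04-27 + 20 days = 2031-05-17.
From Saturday, 2031-05-17, 3 business days (May 19, May 20, May 21, skipping weekends) brings us to Wednesday, 2031-05-21, which is the date cancellation becomes effective.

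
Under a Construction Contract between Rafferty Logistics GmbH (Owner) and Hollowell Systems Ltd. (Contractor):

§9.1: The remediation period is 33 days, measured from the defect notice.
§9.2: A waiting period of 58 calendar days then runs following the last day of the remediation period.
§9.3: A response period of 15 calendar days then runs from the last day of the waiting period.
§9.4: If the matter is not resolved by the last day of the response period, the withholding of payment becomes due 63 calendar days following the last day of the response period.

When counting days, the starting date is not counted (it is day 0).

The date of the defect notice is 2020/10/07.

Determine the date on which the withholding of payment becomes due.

2021/03/25

Adding 33 calendar days to 2020/10/07 gives 2020/11/09, which is the last day of the remediation period.
Adding 58 calendar days to 2020/11/09 gives 2021/01/06, which is the last day of the waiting period.
The last day of the response period: 15 calendar days after 2021/01/06 is 2021/01/21.
Adding 63 calendar days to 2021/01/21 gives 2021/03/25, which is the date on which the withholding of payment becomes due.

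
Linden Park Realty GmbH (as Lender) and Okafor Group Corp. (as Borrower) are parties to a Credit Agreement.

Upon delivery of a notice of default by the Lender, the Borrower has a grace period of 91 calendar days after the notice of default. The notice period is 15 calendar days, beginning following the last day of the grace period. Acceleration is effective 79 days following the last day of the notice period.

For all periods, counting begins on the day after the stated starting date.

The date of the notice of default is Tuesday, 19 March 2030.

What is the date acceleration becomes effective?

20 September 2030

Adding 91 calendar days to 19 March 2030 gives 18 June 2030, which is the last day of the grace period.
The last day of the notice period: 18 June 2030 + 15 days = 3 July 2030.
Adding 79 calendar days to 3 July 2030 gives 20 September 2030, which is the date acceleration becomes effective.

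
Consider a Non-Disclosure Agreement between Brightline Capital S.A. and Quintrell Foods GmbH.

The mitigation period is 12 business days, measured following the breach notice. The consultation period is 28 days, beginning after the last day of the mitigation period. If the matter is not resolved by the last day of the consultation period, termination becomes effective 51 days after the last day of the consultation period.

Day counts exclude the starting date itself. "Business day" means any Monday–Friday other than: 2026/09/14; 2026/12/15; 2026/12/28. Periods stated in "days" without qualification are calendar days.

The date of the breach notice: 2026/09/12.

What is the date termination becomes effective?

From Saturday, 2026/09/12, 12 business days (Sep 15, Sep 16, Sep 17, Sep 18, …, Sep 28, Sep 29, Sep 30, skipping weekends and the listed holiday on Sep 14) brings us to Wednesday, 2026/09/30, which is the last day of the mitigation period.
Adding 28 calendar days to 2026/09/30 gives 2026/10/28, which is the last day of the consultation period.
The date termination becomes effective: 2026/10/28 + 51 days = 2026/12/18.

2026/12/18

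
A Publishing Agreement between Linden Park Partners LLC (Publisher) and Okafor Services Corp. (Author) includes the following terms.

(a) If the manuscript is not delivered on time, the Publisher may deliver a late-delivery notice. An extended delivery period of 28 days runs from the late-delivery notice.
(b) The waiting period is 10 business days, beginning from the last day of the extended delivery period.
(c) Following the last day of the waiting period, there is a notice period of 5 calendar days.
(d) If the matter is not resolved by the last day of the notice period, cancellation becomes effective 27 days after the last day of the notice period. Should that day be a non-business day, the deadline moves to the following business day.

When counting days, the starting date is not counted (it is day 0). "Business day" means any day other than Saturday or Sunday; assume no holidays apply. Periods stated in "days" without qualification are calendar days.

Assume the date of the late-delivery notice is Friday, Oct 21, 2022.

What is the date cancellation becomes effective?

The last day of the extended delivery period: Oct 21, 2022 + 28 days = Nov 18, 2022.
The last day of the waiting period: counting 10 business days from Friday, Nov 18, 2022 (Nov 21, Nov 22, Nov 23, Nov 24, Nov 25, Nov 28, Nov 29, Nov 30, Dec 1, Dec 2, skipping weekends) reaches Friday, Dec 2, 2022.
The last day of the notice period: Dec 2, 2022 + 5 days = Dec 7, 2022.
Adding 27 calendar days to Dec 7, 2022 gives Jan 3, 2023, which is the date cancellation becomes effective. Jan 3, 2023 is a Tuesday, so no roll-forward applies.

Jan 3, 2023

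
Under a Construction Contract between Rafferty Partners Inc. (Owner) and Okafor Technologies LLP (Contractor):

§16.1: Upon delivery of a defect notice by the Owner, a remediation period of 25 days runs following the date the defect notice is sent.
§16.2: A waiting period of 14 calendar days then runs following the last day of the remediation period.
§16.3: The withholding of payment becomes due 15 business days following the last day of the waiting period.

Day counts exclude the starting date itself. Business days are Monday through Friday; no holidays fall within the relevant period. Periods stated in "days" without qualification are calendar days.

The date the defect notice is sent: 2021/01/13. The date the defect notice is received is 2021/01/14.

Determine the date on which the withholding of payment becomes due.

2021/03/12

The last day of the remediation period: 2021/01/13 + 25 days = 2021/02/07.
Adding 14 calendar days to 2021/02/07 gives 2021/02/21, which is the last day of the waiting period.
The date on which the withholding of payment becomes due: counting 15 business days from Sunday, 2021/02/21 (Feb 22, Feb 23, Feb 24, Feb 25, …, Mar 10, Mar 11, Mar 12, skipping weekends) reaches Friday, 2021/03/12.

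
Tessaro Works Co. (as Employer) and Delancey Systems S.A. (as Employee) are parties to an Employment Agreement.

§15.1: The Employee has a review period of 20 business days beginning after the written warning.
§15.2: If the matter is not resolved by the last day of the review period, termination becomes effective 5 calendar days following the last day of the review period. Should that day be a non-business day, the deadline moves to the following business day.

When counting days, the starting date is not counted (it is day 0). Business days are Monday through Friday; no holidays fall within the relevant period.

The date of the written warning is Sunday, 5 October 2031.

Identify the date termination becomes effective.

From Sunday, 5 October 2031, 20 business days (Oct 6, Oct 7, Oct 8, Oct 9, …, Oct 29, Oct 30, Oct 31, skipping weekends) brings us to Friday, 31 October 2031, which is the last day of the review period.
Adding 5 calendar days to 31 October 2031 gives 5 November 2031, which is the date termination becomes effective. 5 November 2031 is a Wednesday, so no roll-forward applies.

5 November 2031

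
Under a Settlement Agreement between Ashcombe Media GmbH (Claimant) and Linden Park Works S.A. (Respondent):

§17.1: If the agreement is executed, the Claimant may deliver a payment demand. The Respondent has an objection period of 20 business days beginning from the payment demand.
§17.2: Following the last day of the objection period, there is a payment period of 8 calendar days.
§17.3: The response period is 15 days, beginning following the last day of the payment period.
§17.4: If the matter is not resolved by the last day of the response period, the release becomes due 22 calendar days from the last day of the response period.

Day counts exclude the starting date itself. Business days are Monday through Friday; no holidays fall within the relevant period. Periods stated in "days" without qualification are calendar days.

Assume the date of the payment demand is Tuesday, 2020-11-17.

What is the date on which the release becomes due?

From Tuesday, 2020-11-17, 20 business days (Nov 18, Nov 19, Nov 20, Nov 23, …, Dec 11, Dec 14, Dec 15, skipping weekends) brings us to Tuesday, 2020-12-15, which is the last day of the objection period.
The last day of the payment period: 2020-12-15 + 8 days = 2020-12-23.
The last day of the response period: 2020-12-23 + 15 days = 2021-01-07.
Adding 22 calendar days to 2021-01-07 gives 2021-01-29, which is the date on which the release becomes due.

2021-01-29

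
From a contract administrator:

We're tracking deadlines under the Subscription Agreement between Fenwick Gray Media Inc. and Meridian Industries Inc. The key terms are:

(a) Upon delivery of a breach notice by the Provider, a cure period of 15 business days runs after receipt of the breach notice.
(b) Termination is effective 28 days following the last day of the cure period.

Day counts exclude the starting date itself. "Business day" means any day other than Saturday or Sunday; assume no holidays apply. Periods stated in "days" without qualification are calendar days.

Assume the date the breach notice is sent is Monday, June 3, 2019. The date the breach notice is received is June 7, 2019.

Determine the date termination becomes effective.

July 26, 2019

The last day of the cure period: counting 15 business days from Friday, June 7, 2019 (Jun 10, Jun 11, Jun 12, Jun 13, …, Jun 26, Jun 27, Jun 28, skipping weekends) reaches Friday, June 28, 2019.
The date termination becomes effective: June 28, 2019 + 28 days = July 26, 2019.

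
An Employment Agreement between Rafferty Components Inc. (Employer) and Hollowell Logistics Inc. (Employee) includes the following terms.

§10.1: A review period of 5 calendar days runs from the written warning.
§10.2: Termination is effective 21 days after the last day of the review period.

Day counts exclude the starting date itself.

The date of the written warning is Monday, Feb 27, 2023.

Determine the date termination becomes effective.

Mar 25, 2023

The last day of the review period: 5 calendar days after Feb 27, 2023 is Mar 4, 2023.
Adding 21 calendar days to Mar 4, 2023 gives Mar 25, 2023, which is the date termination becomes effective.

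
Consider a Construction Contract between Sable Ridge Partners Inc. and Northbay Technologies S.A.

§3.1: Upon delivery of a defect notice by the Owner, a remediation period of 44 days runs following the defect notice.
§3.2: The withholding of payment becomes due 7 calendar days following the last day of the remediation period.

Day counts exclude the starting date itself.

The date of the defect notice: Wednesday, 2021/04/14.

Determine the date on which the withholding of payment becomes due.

Adding 44 calendar days to 2021/04/14 gives 2021/05/28, which is the last day of the remediation period.
Adding 7 calendar days to 2021/05/28 gives 2021/06/04, which is the date on which the withholding of payment becomes due.

2021/06/04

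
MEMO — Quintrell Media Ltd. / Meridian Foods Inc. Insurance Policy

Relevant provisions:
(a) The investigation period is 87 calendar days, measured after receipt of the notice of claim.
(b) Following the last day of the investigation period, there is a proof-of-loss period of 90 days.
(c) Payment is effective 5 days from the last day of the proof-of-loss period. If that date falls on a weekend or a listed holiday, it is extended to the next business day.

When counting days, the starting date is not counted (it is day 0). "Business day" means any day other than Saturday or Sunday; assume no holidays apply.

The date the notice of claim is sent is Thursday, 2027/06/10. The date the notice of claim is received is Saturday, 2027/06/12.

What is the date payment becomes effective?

The last day of the investigation period: 2027/06/12 + 87 days = 2027/09/07.
The last day of the proof-of-loss period: 90 calendar days after 2027/09/07 is 2027/12/06.
The date payment becomes effective: 2027/12/06 + 5 days = 2027/12/11. That falls on a Saturday, so it rolls to the next business day, Monday, 2027/12/13.

2027/12/13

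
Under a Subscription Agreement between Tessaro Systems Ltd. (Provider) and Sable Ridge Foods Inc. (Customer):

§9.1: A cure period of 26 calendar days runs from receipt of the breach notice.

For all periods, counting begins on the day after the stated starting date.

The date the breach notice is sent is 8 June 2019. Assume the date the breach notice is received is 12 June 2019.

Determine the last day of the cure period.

8 July 2019

The last day of the cure period: 26 calendar days after 12 June 2019 is 8 July 2019.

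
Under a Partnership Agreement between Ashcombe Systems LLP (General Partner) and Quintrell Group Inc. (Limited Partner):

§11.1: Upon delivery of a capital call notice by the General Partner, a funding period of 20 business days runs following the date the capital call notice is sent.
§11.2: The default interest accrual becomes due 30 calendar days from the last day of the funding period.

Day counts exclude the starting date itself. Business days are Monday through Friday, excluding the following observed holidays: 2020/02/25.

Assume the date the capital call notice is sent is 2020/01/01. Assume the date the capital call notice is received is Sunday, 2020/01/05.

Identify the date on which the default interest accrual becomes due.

From Wednesday, 2020/01/01, 20 business days (Jan 2, Jan 3, Jan 6, Jan 7, …, Jan 27, Jan 28, Jan 29, skipping weekends) brings us to Wednesday, 2020/01/29, which is the last day of the funding period.
The date on which the default interest accrual becomes due: 30 calendar days after 2020/01/29 is 2020/02/28.

2020/02/28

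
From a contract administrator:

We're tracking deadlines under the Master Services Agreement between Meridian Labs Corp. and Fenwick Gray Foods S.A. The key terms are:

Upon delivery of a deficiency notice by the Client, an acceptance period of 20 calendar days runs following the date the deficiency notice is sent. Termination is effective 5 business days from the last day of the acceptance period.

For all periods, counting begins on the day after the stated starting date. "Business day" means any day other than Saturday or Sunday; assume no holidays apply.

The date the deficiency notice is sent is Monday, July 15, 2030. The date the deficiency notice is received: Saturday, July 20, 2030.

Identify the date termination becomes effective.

August 9, 2030

The last day of the acceptance period: 20 calendar days after July 15, 2030 is August 4, 2030.
The date termination becomes effective: 5 business days after Sunday, August 4, 2030, skipping weekends — Aug 5, Aug 6, Aug 7, Aug 8, Aug 9 — lands on Friday, August 9, 2030.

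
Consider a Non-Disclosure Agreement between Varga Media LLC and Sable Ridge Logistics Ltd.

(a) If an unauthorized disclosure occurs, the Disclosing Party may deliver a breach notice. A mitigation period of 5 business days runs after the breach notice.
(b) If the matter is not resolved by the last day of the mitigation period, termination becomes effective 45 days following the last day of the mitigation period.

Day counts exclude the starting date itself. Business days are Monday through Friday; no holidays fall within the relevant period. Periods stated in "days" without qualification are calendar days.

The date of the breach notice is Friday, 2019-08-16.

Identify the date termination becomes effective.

2019-10-07

The last day of the mitigation period: counting 5 business days from Friday, 2019-08-16 (Aug 19, Aug 20, Aug 21, Aug 22, Aug 23, skipping weekends) reaches Friday, 2019-08-23.
The date termination becomes effective: 2019-08-23 + 45 days = 2019-10-07.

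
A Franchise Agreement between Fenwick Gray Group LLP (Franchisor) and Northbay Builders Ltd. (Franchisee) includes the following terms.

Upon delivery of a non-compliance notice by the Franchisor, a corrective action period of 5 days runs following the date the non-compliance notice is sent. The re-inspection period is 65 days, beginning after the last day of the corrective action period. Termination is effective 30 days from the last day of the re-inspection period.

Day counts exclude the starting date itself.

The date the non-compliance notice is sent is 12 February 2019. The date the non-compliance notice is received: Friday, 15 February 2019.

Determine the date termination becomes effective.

The last day of the corrective action period: 12 February 2019 + 5 days = 17 February 2019.
The last day of the re-inspection period: 17 February 2019 + 65 days = 23 April 2019.
The date termination becomes effective: 23 April 2019 + 30 days = 23 May 2019.

23 May 2019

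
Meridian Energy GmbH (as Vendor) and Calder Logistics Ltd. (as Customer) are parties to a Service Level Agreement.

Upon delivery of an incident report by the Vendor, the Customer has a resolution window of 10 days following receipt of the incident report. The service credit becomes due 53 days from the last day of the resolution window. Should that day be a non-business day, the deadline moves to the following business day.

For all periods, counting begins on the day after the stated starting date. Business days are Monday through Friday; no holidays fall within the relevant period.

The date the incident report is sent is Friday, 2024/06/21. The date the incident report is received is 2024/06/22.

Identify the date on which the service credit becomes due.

Adding 10 calendar days to 2024/06/22 gives 2024/07/02, which is the last day of the resolution window.
The date on which the service credit becomes due: 53 calendar days after 2024/07/02 is 2024/08/24. That falls on a Saturday, so it rolls to the next business day, Monday, 2024/08/26.

2024/08/26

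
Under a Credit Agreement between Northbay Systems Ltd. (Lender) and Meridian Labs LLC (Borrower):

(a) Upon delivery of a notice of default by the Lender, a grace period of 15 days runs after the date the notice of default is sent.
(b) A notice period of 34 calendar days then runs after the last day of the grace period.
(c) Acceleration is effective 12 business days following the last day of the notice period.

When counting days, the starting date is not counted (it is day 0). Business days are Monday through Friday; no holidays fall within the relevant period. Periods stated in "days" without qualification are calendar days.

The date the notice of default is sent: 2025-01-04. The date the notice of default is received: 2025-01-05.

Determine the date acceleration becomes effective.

Adding 15 calendar days to 2025-01-04 gives 2025-01-19, which is the last day of the grace period.
Adding 34 calendar days to 2025-01-19 gives 2025-02-22, which is the last day of the notice period.
The date acceleration becomes effective: counting 12 business days from Saturday, 2025-02-22 (Feb 24, Feb 25, Feb 26, Feb 27, …, Mar 7, Mar 10, Mar 11, skipping weekends) reaches Tuesday, 2025-03-11.

2025-03-11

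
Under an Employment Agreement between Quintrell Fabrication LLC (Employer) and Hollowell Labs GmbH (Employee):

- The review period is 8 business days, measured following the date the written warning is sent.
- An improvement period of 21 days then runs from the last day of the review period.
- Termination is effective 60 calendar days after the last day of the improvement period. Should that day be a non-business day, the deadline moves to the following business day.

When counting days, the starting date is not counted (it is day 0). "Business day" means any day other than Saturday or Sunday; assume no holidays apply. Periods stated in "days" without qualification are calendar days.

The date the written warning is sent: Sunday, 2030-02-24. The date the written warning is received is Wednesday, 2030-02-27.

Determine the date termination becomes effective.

2030-05-27

From Sunday, 2030-02-24, 8 business days (Feb 25, Feb 26, Feb 27, Feb 28, Mar 1, Mar 4, Mar 5, Mar 6, skipping weekends) brings us to Wednesday, 2030-03-06, which is the last day of the review period.
The last day of the improvement period: 2030-03-06 + 21 days = 2030-03-27.
Adding 60 calendar days to 2030-03-27 gives 2030-05-26, which is the date termination becomes effective. That falls on a Sunday, so it rolls to the next business day, Monday, 2030-05-27.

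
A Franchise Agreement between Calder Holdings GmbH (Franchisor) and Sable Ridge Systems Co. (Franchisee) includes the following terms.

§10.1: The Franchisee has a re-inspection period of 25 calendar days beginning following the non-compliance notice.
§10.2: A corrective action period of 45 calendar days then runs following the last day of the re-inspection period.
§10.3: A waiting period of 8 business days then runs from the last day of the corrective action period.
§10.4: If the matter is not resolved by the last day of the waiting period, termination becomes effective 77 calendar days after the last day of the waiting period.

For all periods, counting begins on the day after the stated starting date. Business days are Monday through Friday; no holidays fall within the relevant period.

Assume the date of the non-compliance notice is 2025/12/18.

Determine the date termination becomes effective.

2026/05/26

Adding 25 calendar days to 2025/12/18 gives 2026/01/12, which is the last day of the re-inspection period.
The last day of the corrective action period: 45 calendar days after 2026/01/12 is 2026/02/26.
The last day of the waiting period: 8 business days after Thursday, 2026/02/26, skipping weekends — Feb 27, Mar 2, Mar 3, Mar 4, Mar 5, Mar 6, Mar 9, Mar 10 — lands on Tuesday, 2026/03/10.
The date termination becomes effective: 2026/03/10 + 77 days = 2026/05/26.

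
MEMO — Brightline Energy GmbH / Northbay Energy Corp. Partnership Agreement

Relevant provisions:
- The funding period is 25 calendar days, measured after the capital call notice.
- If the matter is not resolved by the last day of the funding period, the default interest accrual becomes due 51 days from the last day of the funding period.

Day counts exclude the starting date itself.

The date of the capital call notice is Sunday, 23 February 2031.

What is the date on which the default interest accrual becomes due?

10 May 2031

The last day of the funding period: 23 February 2031 + 25 days = 20 March 2031.
Adding 51 calendar days to 20 March 2031 gives 10 May 2031, which is the date on which the default interest accrual becomes due.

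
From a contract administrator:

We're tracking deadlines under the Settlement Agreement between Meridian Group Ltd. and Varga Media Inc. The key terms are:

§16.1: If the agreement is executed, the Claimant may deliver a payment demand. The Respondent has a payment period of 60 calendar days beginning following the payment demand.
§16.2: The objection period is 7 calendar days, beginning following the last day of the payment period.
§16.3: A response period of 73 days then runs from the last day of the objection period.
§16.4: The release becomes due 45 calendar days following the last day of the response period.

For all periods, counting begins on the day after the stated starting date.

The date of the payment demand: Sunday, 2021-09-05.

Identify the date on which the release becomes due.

2022-03-09

The last day of the payment period: 60 calendar days after 2021-09-05 is 2021-11-04.
The last day of the objection period: 2021-11-04 + 7 days = 2021-11-11.
Adding 73 calendar days to 2021-11-11 gives 2022-01-23, which is the last day of the response period.
The date on which the release becomes due: 2022-01-23 + 45 days = 2022-03-09.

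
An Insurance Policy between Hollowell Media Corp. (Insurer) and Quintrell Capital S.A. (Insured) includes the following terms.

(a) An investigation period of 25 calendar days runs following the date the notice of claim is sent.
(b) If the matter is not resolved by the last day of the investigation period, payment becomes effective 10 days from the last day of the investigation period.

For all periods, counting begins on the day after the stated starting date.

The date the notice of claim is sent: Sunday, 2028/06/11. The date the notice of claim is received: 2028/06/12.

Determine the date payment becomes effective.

2028/07/16

The last day of the investigation period: 25 calendar days after 2028/06/11 is 2028/07/06.
The date payment becomes effective: 10 calendar days after 2028/07/06 is 2028/07/16.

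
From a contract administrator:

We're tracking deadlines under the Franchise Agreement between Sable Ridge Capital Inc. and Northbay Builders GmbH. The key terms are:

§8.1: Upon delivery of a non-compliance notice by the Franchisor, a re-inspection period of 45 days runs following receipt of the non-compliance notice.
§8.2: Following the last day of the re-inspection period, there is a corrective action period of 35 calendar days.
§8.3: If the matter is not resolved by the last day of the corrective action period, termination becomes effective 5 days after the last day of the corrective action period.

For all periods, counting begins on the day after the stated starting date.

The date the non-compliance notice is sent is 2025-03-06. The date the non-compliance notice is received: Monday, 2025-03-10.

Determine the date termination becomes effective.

Adding 45 calendar days to 2025-03-10 gives 2025-04-24, which is the last day of the re-inspection period.
Adding 35 calendar days to 2025-04-24 gives 2025-05-29, which is the last day of the corrective action period.
The date termination becomes effective: 5 calendar days after 2025-05-29 is 2025-06-03.

2025-06-03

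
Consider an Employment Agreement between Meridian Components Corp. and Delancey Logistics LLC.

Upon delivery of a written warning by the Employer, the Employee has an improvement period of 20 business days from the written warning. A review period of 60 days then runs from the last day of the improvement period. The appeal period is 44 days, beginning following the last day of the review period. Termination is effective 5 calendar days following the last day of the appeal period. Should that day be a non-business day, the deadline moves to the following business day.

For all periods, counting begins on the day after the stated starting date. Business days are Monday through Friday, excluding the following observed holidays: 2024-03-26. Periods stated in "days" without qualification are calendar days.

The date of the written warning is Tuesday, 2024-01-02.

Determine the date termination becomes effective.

2024-05-20

The last day of the improvement period: counting 20 business days from Tuesday, 2024-01-02 (Jan 3, Jan 4, Jan 5, Jan 8, …, Jan 26, Jan 29, Jan 30, skipping weekends) reaches Tuesday, 2024-01-30.
The last day of the review period: 2024-01-30 + 60 days = 2024-03-30.
The last day of the appeal period: 44 calendar days after 2024-03-30 is 2024-05-13.
The date termination becomes effective: 5 calendar days after 2024-05-13 is 2024-05-18. That falls on a Saturday, so it rolls to the next business day, Monday, 2024-05-20.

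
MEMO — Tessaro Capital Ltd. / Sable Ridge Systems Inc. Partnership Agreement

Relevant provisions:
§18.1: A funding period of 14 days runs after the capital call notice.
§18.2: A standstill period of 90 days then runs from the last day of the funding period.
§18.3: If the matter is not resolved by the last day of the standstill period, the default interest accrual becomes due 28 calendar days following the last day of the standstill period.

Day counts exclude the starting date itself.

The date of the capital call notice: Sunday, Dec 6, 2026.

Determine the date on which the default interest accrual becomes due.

Apr 17, 2027

Adding 14 calendar days to Dec 6, 2026 gives Dec 20, 2026, which is the last day of the funding period.
Adding 90 calendar days to Dec 20, 2026 gives Mar 20, 2027, which is the last day of the standstill period.
The date on which the default interest accrual becomes due: 28 calendar days after Mar 20, 2027 is Apr 17, 2027.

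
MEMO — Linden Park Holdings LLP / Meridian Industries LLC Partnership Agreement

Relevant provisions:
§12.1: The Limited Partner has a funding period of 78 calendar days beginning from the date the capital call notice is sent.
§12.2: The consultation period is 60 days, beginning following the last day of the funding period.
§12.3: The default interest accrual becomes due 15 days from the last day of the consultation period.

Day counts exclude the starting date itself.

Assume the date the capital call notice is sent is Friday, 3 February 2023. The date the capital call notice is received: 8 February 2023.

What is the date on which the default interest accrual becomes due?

The last day of the funding period: 3 February 2023 + 78 days = 22 April 2023.
The last day of the consultation period: 60 calendar days after 22 April 2023 is 21 June 2023.
The date on which the default interest accrual becomes due: 21 June 2023 + 15 days = 6 July 2023.

6 July 2023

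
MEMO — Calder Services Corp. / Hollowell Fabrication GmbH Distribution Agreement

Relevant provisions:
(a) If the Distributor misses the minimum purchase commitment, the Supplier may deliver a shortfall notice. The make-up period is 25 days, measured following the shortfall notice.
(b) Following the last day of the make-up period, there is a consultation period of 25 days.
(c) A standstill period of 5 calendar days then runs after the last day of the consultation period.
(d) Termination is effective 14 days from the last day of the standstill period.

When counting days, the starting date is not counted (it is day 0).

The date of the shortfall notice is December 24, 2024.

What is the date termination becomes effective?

Adding 25 calendar days to December 24, 2024 gives January 18, 2025, which is the last day of the make-up period.
The last day of the consultation period: 25 calendar days after January 18, 2025 is February 12, 2025.
The last day of the standstill period: 5 calendar days after February 12, 2025 is February 17, 2025.
The date termination becomes effective: 14 calendar days after February 17, 2025 is March 3, 2025.

March 3, 2025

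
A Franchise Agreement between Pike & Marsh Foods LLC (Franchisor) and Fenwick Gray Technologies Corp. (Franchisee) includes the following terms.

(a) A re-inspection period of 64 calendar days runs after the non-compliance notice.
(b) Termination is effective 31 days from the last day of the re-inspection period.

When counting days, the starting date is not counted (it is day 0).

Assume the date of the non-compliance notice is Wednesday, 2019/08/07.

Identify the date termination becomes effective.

2019/11/10

Adding 64 calendar days to 2019/08/07 gives 2019/10/10, which is the last day of the re-inspection period.
The date termination becomes effective: 2019/10/10 + 31 days = 2019/11/10.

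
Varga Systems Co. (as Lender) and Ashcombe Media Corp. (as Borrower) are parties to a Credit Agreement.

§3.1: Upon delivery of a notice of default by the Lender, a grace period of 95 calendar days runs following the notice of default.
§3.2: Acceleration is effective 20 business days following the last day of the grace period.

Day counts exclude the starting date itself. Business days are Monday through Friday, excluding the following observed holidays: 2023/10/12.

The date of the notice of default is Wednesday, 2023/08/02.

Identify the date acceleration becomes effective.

2023/12/01

Adding 95 calendar days to 2023/08/02 gives 2023/11/05, which is the last day of the grace period.
From Sunday, 2023/11/05, 20 business days (Nov 6, Nov 7, Nov 8, Nov 9, …, Nov 29, Nov 30, Dec 1, skipping weekends) brings us to Friday, 2023/12/01, which is the date acceleration becomes effective.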